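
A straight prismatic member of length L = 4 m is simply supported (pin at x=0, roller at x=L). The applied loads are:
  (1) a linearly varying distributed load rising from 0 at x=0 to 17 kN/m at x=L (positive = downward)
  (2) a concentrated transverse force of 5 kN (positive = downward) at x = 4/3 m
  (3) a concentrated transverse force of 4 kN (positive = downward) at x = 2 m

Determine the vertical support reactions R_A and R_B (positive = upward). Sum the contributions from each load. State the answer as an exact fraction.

R_A = 50/3 kN, R_B = 79/3 kN

Load 1 — triangular load w₀=17 kN/m (0→w₀ over full span):
  R_A = w₀L/6 = 17·4/6 = 34/3 kN
  R_B = w₀L/3 = 17·4/3 = 68/3 kN
Load 2 — point force P=5 kN at a=4/3 m (b=L-a=8/3):
  R_A = Pb/L = 5·(8/3)/4 = 10/3 kN
  R_B = Pa/L = 5·(4/3)/4 = 5/3 kN
Load 3 — point force P=4 kN at a=2 m (b=L-a=2):
  R_A = Pb/L = 4·2/4 = 2 kN
  R_B = Pa/L = 4·2/4 = 2 kN
Superposition: R_A = 50/3 kN, R_B = 79/3 kN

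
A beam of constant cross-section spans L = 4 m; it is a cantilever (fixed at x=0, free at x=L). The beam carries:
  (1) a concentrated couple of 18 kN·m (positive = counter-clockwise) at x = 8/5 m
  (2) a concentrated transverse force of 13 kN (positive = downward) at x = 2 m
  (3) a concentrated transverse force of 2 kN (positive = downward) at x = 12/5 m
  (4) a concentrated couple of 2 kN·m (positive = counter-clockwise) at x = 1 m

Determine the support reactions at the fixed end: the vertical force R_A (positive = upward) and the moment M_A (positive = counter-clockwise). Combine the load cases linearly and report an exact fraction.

R_A = 15 kN, M_A = 54/5 kN·m

Load 1 — applied couple M₀=18 kN·m at a=8/5 m (b=L-a=12/5):
  R_A = 0 kN
  M_A = -M₀ = -18 kN·m
Load 2 — point force P=13 kN at a=2 m (b=L-a=2):
  R_A = P = 13 kN
  M_A = Pa = 13·2 = 26 kN·m
Load 3 — point force P=2 kN at a=12/5 m (b=L-a=8/5):
  R_A = P = 2 kN
  M_A = Pa = 2·(12/5) = 24/5 kN·m
Load 4 — applied couple M₀=2 kN·m at a=1 m (b=L-a=3):
  R_A = 0 kN
  M_A = -M₀ = -2 kN·m
Superposition: R_A = 15 kN, M_A = 54/5 kN·m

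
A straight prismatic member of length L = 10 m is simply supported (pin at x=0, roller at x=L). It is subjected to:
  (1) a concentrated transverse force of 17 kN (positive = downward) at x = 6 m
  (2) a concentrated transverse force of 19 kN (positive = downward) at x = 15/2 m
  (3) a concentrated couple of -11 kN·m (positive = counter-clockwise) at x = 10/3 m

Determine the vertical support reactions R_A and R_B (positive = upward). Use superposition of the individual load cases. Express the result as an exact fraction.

R_A = 209/20 kN, R_B = 511/20 kN

Load 1 — point force P=17 kN at a=6 m (b=L-a=4):
  R_A = Pb/L = 17·4/10 = 34/5 kN
  R_B = Pa/L = 17·6/10 = 51/5 kN
Load 2 — point force P=19 kN at a=15/2 m (b=L-a=5/2):
  R_A = Pb/L = 19·(5/2)/10 = 19/4 kN
  R_B = Pa/L = 19·(15/2)/10 = 57/4 kN
Load 3 — applied couple M₀=-11 kN·m at a=10/3 m (b=L-a=20/3):
  R_A = M₀/L = (-11)/10 = -11/10 kN
  R_B = -M₀/L = -(-11)/10 = 11/10 kN
Superposition: R_A = 209/20 kN, R_B = 511/20 kN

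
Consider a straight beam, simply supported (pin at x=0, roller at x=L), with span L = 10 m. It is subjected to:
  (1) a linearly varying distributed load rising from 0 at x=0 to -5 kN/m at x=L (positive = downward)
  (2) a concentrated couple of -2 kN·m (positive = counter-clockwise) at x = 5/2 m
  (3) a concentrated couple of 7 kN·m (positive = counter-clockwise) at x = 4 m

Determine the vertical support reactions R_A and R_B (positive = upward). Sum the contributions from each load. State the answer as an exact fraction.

R_A = -47/6 kN, R_B = -103/6 kN

Load 1 — triangular load w₀=-5 kN/m (0→w₀ over full span):
  R_A = w₀L/6 = (-5)·10/6 = -25/3 kN
  R_B = w₀L/3 = (-5)·10/3 = -50/3 kN
Load 2 — applied couple M₀=-2 kN·m at a=5/2 m (b=L-a=15/2):
  R_A = M₀/L = (-2)/10 = -1/5 kN
  R_B = -M₀/L = -(-2)/10 = 1/5 kN
Load 3 — applied couple M₀=7 kN·m at a=4 m (b=L-a=6):
  R_A = M₀/L = 7/10 kN
  R_B = -M₀/L = -7/10 kN
Superposition: R_A = -47/6 kN, R_B = -103/6 kN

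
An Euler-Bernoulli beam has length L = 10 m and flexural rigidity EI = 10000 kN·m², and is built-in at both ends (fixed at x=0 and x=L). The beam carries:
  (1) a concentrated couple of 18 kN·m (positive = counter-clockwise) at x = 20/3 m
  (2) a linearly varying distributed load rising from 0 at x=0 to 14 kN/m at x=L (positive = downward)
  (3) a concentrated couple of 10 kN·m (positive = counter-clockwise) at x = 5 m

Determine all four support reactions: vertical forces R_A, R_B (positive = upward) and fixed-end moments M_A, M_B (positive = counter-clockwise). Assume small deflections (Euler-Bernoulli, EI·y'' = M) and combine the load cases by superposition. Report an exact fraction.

Load 1 — applied couple M₀=18 kN·m at a=20/3 m (b=L-a=10/3):
  R_A = 6M₀ab/L³ = 6·18·(20/3)·(10/3)/10³ = 12/5 kN
  M_A = M₀b(2a-b)/L² = 18·(10/3)·(2·(20/3)-(10/3))/10² = 6 kN·m
  R_B = -6M₀ab/L³ = -6·18·(20/3)·(10/3)/10³ = -12/5 kN
  M_B = M₀a(2b-a)/L² = 18·(20/3)·(2·(10/3)-(20/3))/10² = 0 kN·m
Load 2 — triangular load w₀=14 kN/m (0→w₀ over full span):
  R_A = 3w₀L/20 = 3·14·10/20 = 21 kN
  M_A = w₀L²/30 = 14·10²/30 = 140/3 kN·m
  R_B = 7w₀L/20 = 7·14·10/20 = 49 kN
  M_B = -w₀L²/20 = -14·10²/20 = -70 kN·m
Load 3 — applied couple M₀=10 kN·m at a=5 m (b=L-a=5):
  R_A = 6M₀ab/L³ = 6·10·5·5/10³ = 3/2 kN
  M_A = M₀b(2a-b)/L² = 10·5·(2·5-5)/10² = 5/2 kN·m
  R_B = -6M₀ab/L³ = -6·10·5·5/10³ = -3/2 kN
  M_B = M₀a(2b-a)/L² = 10·5·(2·5-5)/10² = 5/2 kN·m
Superposition: R_A = 249/10 kN, M_A = 331/6 kN·m, R_B = 451/10 kN, M_B = -135/2 kN·m

R_A = 249/10 kN, M_A = 331/6 kN·m, R_B = 451/10 kN, M_B = -135/2 kN·m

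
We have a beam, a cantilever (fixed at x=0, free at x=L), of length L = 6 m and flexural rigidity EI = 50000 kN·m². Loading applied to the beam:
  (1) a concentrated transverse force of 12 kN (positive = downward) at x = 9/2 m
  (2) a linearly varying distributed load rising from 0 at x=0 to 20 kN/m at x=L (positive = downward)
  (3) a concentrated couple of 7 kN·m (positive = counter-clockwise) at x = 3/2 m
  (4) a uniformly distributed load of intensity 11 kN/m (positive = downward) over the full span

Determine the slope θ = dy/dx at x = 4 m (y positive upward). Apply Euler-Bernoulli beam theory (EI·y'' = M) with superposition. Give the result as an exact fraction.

Load 1 — point force P=12 kN at a=9/2 m (b=L-a=3/2):
  θ_1 = -Px(2a-x)/(2EI)  [x≤a] = -12·4·(2·(9/2)-4)/(2·50000) = -3/1250 rad
Load 2 — triangular load w₀=20 kN/m (0→w₀ over full span):
  θ_2 = (w₀Lx²/4-w₀L²x/3-w₀x⁴/(24L))/EI = (20·6·4²/4-20·6²·4/3-20·4⁴/(24·6))/50000 = -58/5625 rad
Load 3 — applied couple M₀=7 kN·m at a=3/2 m (b=L-a=9/2):
  θ_3 = M₀a/EI  [x>a] = 7·(3/2)/50000 = 21/100000 rad
Load 4 — uniform load w=11 kN/m over full span:
  θ_4 = -wx(x²-3Lx+3L²)/(6EI) = -11·4·(4²-3·6·4+3·6²)/(6·50000) = -143/18750 rad
Superposition: θ = Σ θ_i = -3623/180000 rad ≈ -0.020128 rad

θ(4) = -3623/180000 rad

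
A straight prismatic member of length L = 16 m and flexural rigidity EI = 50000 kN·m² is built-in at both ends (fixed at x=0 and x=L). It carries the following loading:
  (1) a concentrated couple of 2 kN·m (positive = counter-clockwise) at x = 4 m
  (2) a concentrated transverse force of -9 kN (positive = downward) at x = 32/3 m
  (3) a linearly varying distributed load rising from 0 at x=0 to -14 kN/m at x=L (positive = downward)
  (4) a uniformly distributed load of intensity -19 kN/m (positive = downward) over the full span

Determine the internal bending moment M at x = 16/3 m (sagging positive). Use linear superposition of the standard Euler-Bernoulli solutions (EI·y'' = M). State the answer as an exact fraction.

M(16/3) = -568211/3240 kN·m

Load 1 — applied couple M₀=2 kN·m at a=4 m (b=L-a=12):
  M_1 = R_Ax - M_A - M₀  [x>a] with R_A=9/64, M_A=-3/8 = (9/64)·(16/3) - (-3/8) - 2 = -7/8 kN·m
Load 2 — point force P=-9 kN at a=32/3 m (b=L-a=16/3):
  M_2 = Pb²(3a+b)x/L³ - Pab²/L²  [x≤a] = (-9)·(16/3)²·(3·(32/3)+(16/3))·(16/3)/16³ - (-9)·(32/3)·(16/3)²/16² = -16/9 kN·m
Load 3 — triangular load w₀=-14 kN/m (0→w₀ over full span):
  M_3 = 3w₀Lx/20 - w₀L²/30 - w₀x³/(6L) = 3·(-14)·16·(16/3)/20 - (-14)·16²/30 - (-14)·(16/3)³/(6·16) = -15232/405 kN·m
Load 4 — uniform load w=-19 kN/m over full span:
  M_4 = wLx/2 - wL²/12 - wx²/2 = (-19)·16·(16/3)/2 - (-19)·16²/12 - (-19)·(16/3)²/2 = -1216/9 kN·m
Superposition: M = Σ M_i = -568211/3240 kN·m ≈ -175.373765 kN·m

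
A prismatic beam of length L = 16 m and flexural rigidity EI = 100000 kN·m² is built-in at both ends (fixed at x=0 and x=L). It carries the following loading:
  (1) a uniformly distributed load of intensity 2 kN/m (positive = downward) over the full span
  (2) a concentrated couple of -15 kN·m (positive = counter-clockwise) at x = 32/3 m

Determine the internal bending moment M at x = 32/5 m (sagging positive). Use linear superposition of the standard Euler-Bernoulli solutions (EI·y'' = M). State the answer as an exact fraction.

Load 1 — uniform load w=2 kN/m over full span:
  M_1 = wLx/2 - wL²/12 - wx²/2 = 2·16·(32/5)/2 - 2·16²/12 - 2·(32/5)²/2 = 1408/75 kN·m
Load 2 — applied couple M₀=-15 kN·m at a=32/3 m (b=L-a=16/3):
  M_2 = R_Ax - M_A  [x≤a] with R_A=-5/4, M_A=-5 = (-5/4)·(32/5) - (-5) = -3 kN·m
Superposition: M = Σ M_i = 1183/75 kN·m ≈ 15.773333 kN·m

M(32/5) = 1183/75 kN·m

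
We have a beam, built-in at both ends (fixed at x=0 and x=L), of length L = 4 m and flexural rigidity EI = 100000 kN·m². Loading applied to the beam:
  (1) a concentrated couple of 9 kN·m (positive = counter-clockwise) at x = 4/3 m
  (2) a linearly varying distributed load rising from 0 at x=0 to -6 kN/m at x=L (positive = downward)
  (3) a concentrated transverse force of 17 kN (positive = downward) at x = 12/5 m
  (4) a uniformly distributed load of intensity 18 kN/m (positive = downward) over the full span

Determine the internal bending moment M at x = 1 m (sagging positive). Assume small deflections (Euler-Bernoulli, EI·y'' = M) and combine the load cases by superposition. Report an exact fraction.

M(1) = 2653/500 kN·m

Load 1 — applied couple M₀=9 kN·m at a=4/3 m (b=L-a=8/3):
  M_1 = R_Ax - M_A  [x≤a] with R_A=3, M_A=0 = 3·1 - 0 = 3 kN·m
Load 2 — triangular load w₀=-6 kN/m (0→w₀ over full span):
  M_2 = 3w₀Lx/20 - w₀L²/30 - w₀x³/(6L) = 3·(-6)·4·1/20 - (-6)·4²/30 - (-6)·1³/(6·4) = -3/20 kN·m
Load 3 — point force P=17 kN at a=12/5 m (b=L-a=8/5):
  M_3 = Pb²(3a+b)x/L³ - Pab²/L²  [x≤a] = 17·(8/5)²·(3·(12/5)+(8/5))·1/4³ - 17·(12/5)·(8/5)²/4² = -68/125 kN·m
Load 4 — uniform load w=18 kN/m over full span:
  M_4 = wLx/2 - wL²/12 - wx²/2 = 18·4·1/2 - 18·4²/12 - 18·1²/2 = 3 kN·m
Superposition: M = Σ M_i = 2653/500 kN·m ≈ 5.306000 kN·m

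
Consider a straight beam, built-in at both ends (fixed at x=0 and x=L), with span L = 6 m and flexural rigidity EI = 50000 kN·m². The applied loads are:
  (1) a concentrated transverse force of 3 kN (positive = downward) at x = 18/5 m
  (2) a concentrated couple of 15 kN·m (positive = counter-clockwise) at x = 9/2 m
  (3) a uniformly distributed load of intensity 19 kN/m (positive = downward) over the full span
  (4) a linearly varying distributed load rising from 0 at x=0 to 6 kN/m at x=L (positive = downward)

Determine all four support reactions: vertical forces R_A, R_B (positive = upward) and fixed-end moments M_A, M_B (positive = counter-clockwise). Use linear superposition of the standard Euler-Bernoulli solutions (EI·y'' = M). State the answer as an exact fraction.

R_A = 132537/2000 kN, M_A = 141231/2000 kN·m, R_B = 137463/2000 kN, M_B = -146409/2000 kN·m

Load 1 — point force P=3 kN at a=18/5 m (b=L-a=12/5):
  R_A = Pb²(3a+b)/L³ = 3·(12/5)²·(3·(18/5)+(12/5))/6³ = 132/125 kN
  M_A = Pab²/L² = 3·(18/5)·(12/5)²/6² = 216/125 kN·m
  R_B = Pa²(a+3b)/L³ = 3·(18/5)²·((18/5)+3·(12/5))/6³ = 243/125 kN
  M_B = -Pa²b/L² = -3·(18/5)²·(12/5)/6² = -324/125 kN·m
Load 2 — applied couple M₀=15 kN·m at a=9/2 m (b=L-a=3/2):
  R_A = 6M₀ab/L³ = 6·15·(9/2)·(3/2)/6³ = 45/16 kN
  M_A = M₀b(2a-b)/L² = 15·(3/2)·(2·(9/2)-(3/2))/6² = 75/16 kN·m
  R_B = -6M₀ab/L³ = -6·15·(9/2)·(3/2)/6³ = -45/16 kN
  M_B = M₀a(2b-a)/L² = 15·(9/2)·(2·(3/2)-(9/2))/6² = -45/16 kN·m
Load 3 — uniform load w=19 kN/m over full span:
  R_A = wL/2 = 19·6/2 = 57 kN
  M_A = wL²/12 = 19·6²/12 = 57 kN·m
  R_B = wL/2 = 19·6/2 = 57 kN
  M_B = -wL²/12 = -19·6²/12 = -57 kN·m
Load 4 — triangular load w₀=6 kN/m (0→w₀ over full span):
  R_A = 3w₀L/20 = 3·6·6/20 = 27/5 kN
  M_A = w₀L²/30 = 6·6²/30 = 36/5 kN·m
  R_B = 7w₀L/20 = 7·6·6/20 = 63/5 kN
  M_B = -w₀L²/20 = -6·6²/20 = -54/5 kN·m
Superposition: R_A = 132537/2000 kN, M_A = 141231/2000 kN·m, R_B = 137463/2000 kN, M_B = -146409/2000 kN·m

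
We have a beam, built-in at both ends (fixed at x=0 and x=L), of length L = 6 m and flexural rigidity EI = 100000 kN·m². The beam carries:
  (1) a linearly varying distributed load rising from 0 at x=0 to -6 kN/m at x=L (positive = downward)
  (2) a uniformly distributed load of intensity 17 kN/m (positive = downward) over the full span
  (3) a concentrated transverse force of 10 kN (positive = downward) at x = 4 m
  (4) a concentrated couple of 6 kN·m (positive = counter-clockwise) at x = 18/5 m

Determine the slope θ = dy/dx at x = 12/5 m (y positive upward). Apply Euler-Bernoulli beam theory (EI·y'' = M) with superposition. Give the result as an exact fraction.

Load 1 — triangular load w₀=-6 kN/m (0→w₀ over full span):
  θ_1 = -w₀(2x(L-x)(L-2x)(x+2L)+x²(L-x)²)/(120LEI) = -(-6)·(2·(12/5)·(6-(12/5))·(6-2·(12/5))·((12/5)+2·6)+(12/5)²·(6-(12/5))²)/(120·6·100000) = 243/7812500 rad
Load 2 — uniform load w=17 kN/m over full span:
  θ_2 = -wx(L-x)(L-2x)/(12EI) = -17·(12/5)·(6-(12/5))·(6-2·(12/5))/(12·100000) = -459/3125000 rad
Load 3 — point force P=10 kN at a=4 m (b=L-a=2):
  θ_3 = -Pb²x(2aL-(3a+b)x)/(2L³EI)  [x≤a] = -10·2²·(12/5)·(2·4·6-(3·4+2)·(12/5))/(2·6³·100000) = -1/31250 rad
Load 4 — applied couple M₀=6 kN·m at a=18/5 m (b=L-a=12/5):
  θ_4 = (R_Ax²/2 - M_Ax)/EI  [x≤a] with R_A=36/25, M_A=48/25 = ((36/25)·(12/5)²/2 - (48/25)·(12/5))/100000 = -9/1953125 rad
Superposition: θ = Σ θ_i = -2381/15625000 rad ≈ -0.000152 rad

θ(12/5) = -2381/15625000 rad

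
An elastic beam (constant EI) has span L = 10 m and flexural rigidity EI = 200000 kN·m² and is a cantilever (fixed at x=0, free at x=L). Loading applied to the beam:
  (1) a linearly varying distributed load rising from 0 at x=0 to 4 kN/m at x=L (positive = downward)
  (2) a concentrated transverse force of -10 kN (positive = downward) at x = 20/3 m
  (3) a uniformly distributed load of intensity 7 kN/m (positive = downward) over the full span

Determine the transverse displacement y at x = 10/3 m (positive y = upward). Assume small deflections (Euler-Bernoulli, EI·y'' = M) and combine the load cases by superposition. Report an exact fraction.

y(10/3) = -5419/583200 m

Load 1 — triangular load w₀=4 kN/m (0→w₀ over full span):
  y_1 = (w₀Lx³/12-w₀L²x²/6-w₀x⁵/(120L))/EI = (4·10·(10/3)³/12-4·10²·(10/3)²/6-4·(10/3)⁵/(120·10))/200000 = -451/145800 m
Load 2 — point force P=-10 kN at a=20/3 m (b=L-a=10/3):
  y_2 = -Px²(3a-x)/(6EI)  [x≤a] = -(-10)·(10/3)²·(3·(20/3)-(10/3))/(6·200000) = 1/648 m
Load 3 — uniform load w=7 kN/m over full span:
  y_3 = -wx²(x²-4Lx+6L²)/(24EI) = -7·(10/3)²·((10/3)²-4·10·(10/3)+6·10²)/(24·200000) = -301/38880 m
Superposition: y = Σ y_i = -5419/583200 m ≈ -0.009292 m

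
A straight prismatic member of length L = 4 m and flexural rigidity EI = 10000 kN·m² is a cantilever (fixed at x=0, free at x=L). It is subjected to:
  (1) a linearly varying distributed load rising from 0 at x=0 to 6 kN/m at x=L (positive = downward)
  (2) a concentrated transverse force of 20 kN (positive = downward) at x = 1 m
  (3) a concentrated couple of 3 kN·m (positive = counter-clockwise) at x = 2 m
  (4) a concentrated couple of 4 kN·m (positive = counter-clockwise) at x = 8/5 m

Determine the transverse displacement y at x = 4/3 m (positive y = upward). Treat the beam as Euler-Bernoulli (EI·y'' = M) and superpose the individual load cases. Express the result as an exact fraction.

Load 1 — triangular load w₀=6 kN/m (0→w₀ over full span):
  y_1 = (w₀Lx³/12-w₀L²x²/6-w₀x⁵/(120L))/EI = (6·4·(4/3)³/12-6·4²·(4/3)²/6-6·(4/3)⁵/(120·4))/10000 = -1804/759375 m
Load 2 — point force P=20 kN at a=1 m (b=L-a=3):
  y_2 = -Pa²(3x-a)/(6EI)  [x>a] = -20·1²·(3·(4/3)-1)/(6·10000) = -1/1000 m
Load 3 — applied couple M₀=3 kN·m at a=2 m (b=L-a=2):
  y_3 = M₀x²/(2EI)  [x≤a] = 3·(4/3)²/(2·10000) = 1/3750 m
Load 4 — applied couple M₀=4 kN·m at a=8/5 m (b=L-a=12/5):
  y_4 = M₀x²/(2EI)  [x≤a] = 4·(4/3)²/(2·10000) = 2/5625 m
Superposition: y = Σ y_i = -16727/6075000 m ≈ -0.002753 m

y(4/3) = -16727/6075000 m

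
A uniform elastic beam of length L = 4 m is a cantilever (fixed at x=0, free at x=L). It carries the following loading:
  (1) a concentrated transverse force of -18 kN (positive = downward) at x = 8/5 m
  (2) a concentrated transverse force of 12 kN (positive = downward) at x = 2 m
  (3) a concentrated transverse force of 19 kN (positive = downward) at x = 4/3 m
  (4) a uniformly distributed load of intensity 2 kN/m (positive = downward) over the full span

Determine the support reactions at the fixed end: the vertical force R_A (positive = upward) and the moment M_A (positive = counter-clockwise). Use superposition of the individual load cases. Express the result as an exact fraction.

R_A = 21 kN, M_A = 548/15 kN·m

Load 1 — point force P=-18 kN at a=8/5 m (b=L-a=12/5):
  R_A = P = (-18) = -18 kN
  M_A = Pa = (-18)·(8/5) = -144/5 kN·m
Load 2 — point force P=12 kN at a=2 m (b=L-a=2):
  R_A = P = 12 kN
  M_A = Pa = 12·2 = 24 kN·m
Load 3 — point force P=19 kN at a=4/3 m (b=L-a=8/3):
  R_A = P = 19 kN
  M_A = Pa = 19·(4/3) = 76/3 kN·m
Load 4 — uniform load w=2 kN/m over full span:
  R_A = wL = 2·4 = 8 kN
  M_A = wL²/2 = 2·4²/2 = 16 kN·m
Superposition: R_A = 21 kN, M_A = 548/15 kN·m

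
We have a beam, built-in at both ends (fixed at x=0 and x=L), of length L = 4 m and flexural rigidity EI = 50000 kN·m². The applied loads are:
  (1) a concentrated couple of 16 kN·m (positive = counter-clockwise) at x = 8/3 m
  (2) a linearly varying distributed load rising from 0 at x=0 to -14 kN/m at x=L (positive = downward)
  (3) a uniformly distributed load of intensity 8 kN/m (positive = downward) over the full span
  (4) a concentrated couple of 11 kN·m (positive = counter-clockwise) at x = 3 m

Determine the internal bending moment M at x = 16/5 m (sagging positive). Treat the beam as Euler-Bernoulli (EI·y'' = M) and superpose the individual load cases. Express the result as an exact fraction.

M(16/5) = -19059/2000 kN·m

Load 1 — applied couple M₀=16 kN·m at a=8/3 m (b=L-a=4/3):
  M_1 = R_Ax - M_A - M₀  [x>a] with R_A=16/3, M_A=16/3 = (16/3)·(16/5) - (16/3) - 16 = -64/15 kN·m
Load 2 — triangular load w₀=-14 kN/m (0→w₀ over full span):
  M_2 = 3w₀Lx/20 - w₀L²/30 - w₀x³/(6L) = 3·(-14)·4·(16/5)/20 - (-14)·4²/30 - (-14)·(16/5)³/(6·4) = -112/375 kN·m
Load 3 — uniform load w=8 kN/m over full span:
  M_3 = wLx/2 - wL²/12 - wx²/2 = 8·4·(16/5)/2 - 8·4²/12 - 8·(16/5)²/2 = -32/75 kN·m
Load 4 — applied couple M₀=11 kN·m at a=3 m (b=L-a=1):
  M_4 = R_Ax - M_A - M₀  [x>a] with R_A=99/32, M_A=55/16 = (99/32)·(16/5) - (55/16) - 11 = -363/80 kN·m
Superposition: M = Σ M_i = -19059/2000 kN·m ≈ -9.529500 kN·m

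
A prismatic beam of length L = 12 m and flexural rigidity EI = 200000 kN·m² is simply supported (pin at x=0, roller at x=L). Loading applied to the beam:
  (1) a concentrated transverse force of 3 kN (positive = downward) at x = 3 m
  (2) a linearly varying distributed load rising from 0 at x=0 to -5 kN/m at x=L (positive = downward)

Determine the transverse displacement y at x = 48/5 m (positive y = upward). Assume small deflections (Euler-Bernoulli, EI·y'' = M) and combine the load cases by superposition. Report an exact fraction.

Load 1 — point force P=3 kN at a=3 m (b=L-a=9):
  y_1 = -Pa(L-x)(2Lx-a²-x²)/(6LEI)  [x>a] = -3·3·(12-(48/5))·(2·12·(48/5)-3²-(48/5)²)/(6·12·200000) = -9693/50000000 m
Load 2 — triangular load w₀=-5 kN/m (0→w₀ over full span):
  y_2 = -w₀x(7L⁴-10L²x²+3x⁴)/(360LEI) = -(-5)·(48/5)·(7·12⁴-10·12²·(48/5)²+3·(48/5)⁴)/(360·12·200000) = 20574/9765625 m
Superposition: y = Σ y_i = 2391147/1250000000 m ≈ 0.001913 m

y(48/5) = 2391147/1250000000 m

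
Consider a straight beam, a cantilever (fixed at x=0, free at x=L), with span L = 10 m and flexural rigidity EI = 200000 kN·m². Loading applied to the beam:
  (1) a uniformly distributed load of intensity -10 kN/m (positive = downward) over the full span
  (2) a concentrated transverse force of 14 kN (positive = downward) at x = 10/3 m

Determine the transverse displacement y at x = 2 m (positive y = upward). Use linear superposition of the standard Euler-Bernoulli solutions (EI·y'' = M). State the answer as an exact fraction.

Load 1 — uniform load w=-10 kN/m over full span:
  y_1 = -wx²(x²-4Lx+6L²)/(24EI) = -(-10)·2²·(2²-4·10·2+6·10²)/(24·200000) = 131/30000 m
Load 2 — point force P=14 kN at a=10/3 m (b=L-a=20/3):
  y_2 = -Px²(3a-x)/(6EI)  [x≤a] = -14·2²·(3·(10/3)-2)/(6·200000) = -7/18750 m
Superposition: y = Σ y_i = 599/150000 m ≈ 0.003993 m

y(2) = 599/150000 m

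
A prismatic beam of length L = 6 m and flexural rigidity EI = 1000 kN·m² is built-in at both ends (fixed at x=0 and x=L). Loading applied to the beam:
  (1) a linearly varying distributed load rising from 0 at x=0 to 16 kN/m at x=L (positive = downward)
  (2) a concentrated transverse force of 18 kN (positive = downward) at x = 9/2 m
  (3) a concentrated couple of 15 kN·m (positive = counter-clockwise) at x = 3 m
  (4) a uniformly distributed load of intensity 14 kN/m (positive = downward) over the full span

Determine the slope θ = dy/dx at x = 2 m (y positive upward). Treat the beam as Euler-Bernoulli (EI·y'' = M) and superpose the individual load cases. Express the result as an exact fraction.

Load 1 — triangular load w₀=16 kN/m (0→w₀ over full span):
  θ_1 = -w₀(2x(L-x)(L-2x)(x+2L)+x²(L-x)²)/(120LEI) = -16·(2·2·(6-2)·(6-2·2)·(2+2·6)+2²·(6-2)²)/(120·6·1000) = -64/5625 rad
Load 2 — point force P=18 kN at a=9/2 m (b=L-a=3/2):
  θ_2 = -Pb²x(2aL-(3a+b)x)/(2L³EI)  [x≤a] = -18·(3/2)²·2·(2·(9/2)·6-(3·(9/2)+(3/2))·2)/(2·6³·1000) = -9/2000 rad
Load 3 — applied couple M₀=15 kN·m at a=3 m (b=L-a=3):
  θ_3 = (R_Ax²/2 - M_Ax)/EI  [x≤a] with R_A=15/4, M_A=15/4 = ((15/4)·2²/2 - (15/4)·2)/1000 = 0 rad
Load 4 — uniform load w=14 kN/m over full span:
  θ_4 = -wx(L-x)(L-2x)/(12EI) = -14·2·(6-2)·(6-2·2)/(12·1000) = -7/375 rad
Superposition: θ = Σ θ_i = -3109/90000 rad ≈ -0.034544 rad

θ(2) = -3109/90000 rad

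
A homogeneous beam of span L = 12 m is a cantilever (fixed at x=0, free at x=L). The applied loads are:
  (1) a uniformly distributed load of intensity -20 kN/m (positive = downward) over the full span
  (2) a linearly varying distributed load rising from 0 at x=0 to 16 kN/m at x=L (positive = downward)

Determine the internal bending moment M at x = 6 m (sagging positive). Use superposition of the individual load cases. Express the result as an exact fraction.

Load 1 — uniform load w=-20 kN/m over full span:
  M_1 = -w(L-x)²/2 = -(-20)·(12-6)²/2 = 360 kN·m
Load 2 — triangular load w₀=16 kN/m (0→w₀ over full span):
  M_2 = w₀Lx/2 - w₀L²/3 - w₀x³/(6L) = 16·12·6/2 - 16·12²/3 - 16·6³/(6·12) = -240 kN·m
Superposition: M = Σ M_i = 120 kN·m ≈ 120.000000 kN·m

M(6) = 120 kN·m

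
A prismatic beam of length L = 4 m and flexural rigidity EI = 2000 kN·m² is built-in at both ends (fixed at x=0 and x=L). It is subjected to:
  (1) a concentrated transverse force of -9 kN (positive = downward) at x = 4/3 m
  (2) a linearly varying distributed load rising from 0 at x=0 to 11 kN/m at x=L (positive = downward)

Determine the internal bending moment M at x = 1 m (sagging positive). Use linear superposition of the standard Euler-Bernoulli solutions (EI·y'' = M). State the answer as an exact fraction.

Load 1 — point force P=-9 kN at a=4/3 m (b=L-a=8/3):
  M_1 = Pb²(3a+b)x/L³ - Pab²/L²  [x≤a] = (-9)·(8/3)²·(3·(4/3)+(8/3))·1/4³ - (-9)·(4/3)·(8/3)²/4² = -4/3 kN·m
Load 2 — triangular load w₀=11 kN/m (0→w₀ over full span):
  M_2 = 3w₀Lx/20 - w₀L²/30 - w₀x³/(6L) = 3·11·4·1/20 - 11·4²/30 - 11·1³/(6·4) = 11/40 kN·m
Superposition: M = Σ M_i = -127/120 kN·m ≈ -1.058333 kN·m

M(1) = -127/120 kN·m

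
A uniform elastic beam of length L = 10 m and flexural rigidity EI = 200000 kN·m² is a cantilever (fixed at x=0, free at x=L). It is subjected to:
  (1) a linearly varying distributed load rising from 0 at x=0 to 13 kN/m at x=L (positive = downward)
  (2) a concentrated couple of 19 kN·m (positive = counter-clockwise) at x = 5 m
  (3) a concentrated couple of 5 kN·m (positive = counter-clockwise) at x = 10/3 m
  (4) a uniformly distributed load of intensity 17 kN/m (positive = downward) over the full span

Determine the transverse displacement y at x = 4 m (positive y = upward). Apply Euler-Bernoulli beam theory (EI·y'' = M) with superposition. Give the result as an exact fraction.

y(4) = -873173/22500000 m

Load 1 — triangular load w₀=13 kN/m (0→w₀ over full span):
  y_1 = (w₀Lx³/12-w₀L²x²/6-w₀x⁵/(120L))/EI = (13·10·4³/12-13·10²·4²/6-13·4⁵/(120·10))/200000 = -3263/234375 m
Load 2 — applied couple M₀=19 kN·m at a=5 m (b=L-a=5):
  y_2 = M₀x²/(2EI)  [x≤a] = 19·4²/(2·200000) = 19/25000 m
Load 3 — applied couple M₀=5 kN·m at a=10/3 m (b=L-a=20/3):
  y_3 = M₀a(2x-a)/(2EI)  [x>a] = 5·(10/3)·(2·4-(10/3))/(2·200000) = 7/36000 m
Load 4 — uniform load w=17 kN/m over full span:
  y_4 = -wx²(x²-4Lx+6L²)/(24EI) = -17·4²·(4²-4·10·4+6·10²)/(24·200000) = -323/12500 m
Superposition: y = Σ y_i = -873173/22500000 m ≈ -0.038808 m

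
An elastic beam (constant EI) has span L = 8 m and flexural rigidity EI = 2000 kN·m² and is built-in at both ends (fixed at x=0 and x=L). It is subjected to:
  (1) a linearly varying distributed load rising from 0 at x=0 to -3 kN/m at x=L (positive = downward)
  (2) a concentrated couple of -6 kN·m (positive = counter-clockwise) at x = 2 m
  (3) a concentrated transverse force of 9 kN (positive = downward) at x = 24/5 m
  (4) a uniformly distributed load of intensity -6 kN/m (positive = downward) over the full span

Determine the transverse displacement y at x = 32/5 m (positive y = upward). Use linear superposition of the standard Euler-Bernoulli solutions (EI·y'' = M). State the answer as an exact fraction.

Load 1 — triangular load w₀=-3 kN/m (0→w₀ over full span):
  y_1 = -w₀x²(L-x)²(x+2L)/(120LEI) = -(-3)·(32/5)²·(8-(32/5))²·((32/5)+2·8)/(120·8·2000) = 7168/1953125 m
Load 2 — applied couple M₀=-6 kN·m at a=2 m (b=L-a=6):
  y_2 = (R_Ax³/6 - M_Ax²/2 - M₀(x-a)²/2)/EI  [x>a] with R_A=-27/32, M_A=9/8 = ((-27/32)·(32/5)³/6 - (9/8)·(32/5)²/2 - (-6)·((32/5)-2)²/2)/2000 = -57/62500 m
Load 3 — point force P=9 kN at a=24/5 m (b=L-a=16/5):
  y_3 = -Pa²(L-x)²(3bL-(3b+a)(L-x))/(6L³EI)  [x>a] = -9·(24/5)²·(8-(32/5))²·(3·(16/5)·8-(3·(16/5)+(24/5))·(8-(32/5)))/(6·8³·2000) = -9072/1953125 m
Load 4 — uniform load w=-6 kN/m over full span:
  y_4 = -wx²(L-x)²/(24EI) = -(-6)·(32/5)²·(8-(32/5))²/(24·2000) = 1024/78125 m
Superposition: y = Σ y_i = 87659/7812500 m ≈ 0.011220 m

y(32/5) = 87659/7812500 m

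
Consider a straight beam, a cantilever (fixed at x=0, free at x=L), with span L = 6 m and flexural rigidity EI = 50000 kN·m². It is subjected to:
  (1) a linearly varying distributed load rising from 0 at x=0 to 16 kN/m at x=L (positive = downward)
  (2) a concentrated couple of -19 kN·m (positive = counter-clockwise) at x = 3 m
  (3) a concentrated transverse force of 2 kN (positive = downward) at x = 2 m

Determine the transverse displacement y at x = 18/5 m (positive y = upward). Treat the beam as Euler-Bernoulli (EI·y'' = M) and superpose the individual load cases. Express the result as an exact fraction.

Load 1 — triangular load w₀=16 kN/m (0→w₀ over full span):
  y_1 = (w₀Lx³/12-w₀L²x²/6-w₀x⁵/(120L))/EI = (16·6·(18/5)³/12-16·6²·(18/5)²/6-16·(18/5)⁵/(120·6))/50000 = -863622/48828125 m
Load 2 — applied couple M₀=-19 kN·m at a=3 m (b=L-a=3):
  y_2 = M₀a(2x-a)/(2EI)  [x>a] = (-19)·3·(2·(18/5)-3)/(2·50000) = -1197/500000 m
Load 3 — point force P=2 kN at a=2 m (b=L-a=4):
  y_3 = -Pa²(3x-a)/(6EI)  [x>a] = -2·2²·(3·(18/5)-2)/(6·50000) = -11/46875 m
Superposition: y = Σ y_i = -95229587/4687500000 m ≈ -0.020316 m

y(18/5) = -95229587/4687500000 m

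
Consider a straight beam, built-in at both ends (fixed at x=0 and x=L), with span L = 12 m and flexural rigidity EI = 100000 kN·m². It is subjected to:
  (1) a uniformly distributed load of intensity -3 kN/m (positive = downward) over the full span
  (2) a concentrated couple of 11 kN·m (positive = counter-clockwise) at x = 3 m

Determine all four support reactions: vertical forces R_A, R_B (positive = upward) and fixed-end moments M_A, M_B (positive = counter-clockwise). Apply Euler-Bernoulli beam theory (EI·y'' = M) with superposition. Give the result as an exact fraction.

Load 1 — uniform load w=-3 kN/m over full span:
  R_A = wL/2 = (-3)·12/2 = -18 kN
  M_A = wL²/12 = (-3)·12²/12 = -36 kN·m
  R_B = wL/2 = (-3)·12/2 = -18 kN
  M_B = -wL²/12 = -(-3)·12²/12 = 36 kN·m
Load 2 — applied couple M₀=11 kN·m at a=3 m (b=L-a=9):
  R_A = 6M₀ab/L³ = 6·11·3·9/12³ = 33/32 kN
  M_A = M₀b(2a-b)/L² = 11·9·(2·3-9)/12² = -33/16 kN·m
  R_B = -6M₀ab/L³ = -6·11·3·9/12³ = -33/32 kN
  M_B = M₀a(2b-a)/L² = 11·3·(2·9-3)/12² = 55/16 kN·m
Superposition: R_A = -543/32 kN, M_A = -609/16 kN·m, R_B = -609/32 kN, M_B = 631/16 kN·m

R_A = -543/32 kN, M_A = -609/16 kN·m, R_B = -609/32 kN, M_B = 631/16 kN·m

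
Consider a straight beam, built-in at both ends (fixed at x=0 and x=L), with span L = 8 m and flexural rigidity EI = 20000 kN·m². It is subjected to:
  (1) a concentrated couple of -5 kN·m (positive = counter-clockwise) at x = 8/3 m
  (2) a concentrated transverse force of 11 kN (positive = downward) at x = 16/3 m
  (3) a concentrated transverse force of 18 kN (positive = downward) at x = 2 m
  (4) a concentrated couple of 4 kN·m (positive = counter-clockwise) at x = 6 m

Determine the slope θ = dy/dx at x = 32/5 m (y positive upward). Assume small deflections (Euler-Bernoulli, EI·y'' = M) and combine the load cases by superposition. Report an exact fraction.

Load 1 — applied couple M₀=-5 kN·m at a=8/3 m (b=L-a=16/3):
  θ_1 = (R_Ax²/2 - M_Ax - M₀(x-a))/EI  [x>a] with R_A=-5/6, M_A=0 = ((-5/6)·(32/5)²/2 - 0·(32/5) - (-5)·((32/5)-(8/3)))/20000 = 1/12500 rad
Load 2 — point force P=11 kN at a=16/3 m (b=L-a=8/3):
  θ_2 = Pa²(L-x)(2bL-(3b+a)(L-x))/(2L³EI)  [x>a] = 11·(16/3)²·(8-(32/5))·(2·(8/3)·8-(3·(8/3)+(16/3))·(8-(32/5)))/(2·8³·20000) = 44/84375 rad
Load 3 — point force P=18 kN at a=2 m (b=L-a=6):
  θ_3 = Pa²(L-x)(2bL-(3b+a)(L-x))/(2L³EI)  [x>a] = 18·2²·(8-(32/5))·(2·6·8-(3·6+2)·(8-(32/5)))/(2·8³·20000) = 9/25000 rad
Load 4 — applied couple M₀=4 kN·m at a=6 m (b=L-a=2):
  θ_4 = (R_Ax²/2 - M_Ax - M₀(x-a))/EI  [x>a] with R_A=9/16, M_A=5/4 = ((9/16)·(32/5)²/2 - (5/4)·(32/5) - 4·((32/5)-6))/20000 = 3/31250 rad
Superposition: θ = Σ θ_i = 3569/3375000 rad ≈ 0.001057 rad

θ(32/5) = 3569/3375000 rad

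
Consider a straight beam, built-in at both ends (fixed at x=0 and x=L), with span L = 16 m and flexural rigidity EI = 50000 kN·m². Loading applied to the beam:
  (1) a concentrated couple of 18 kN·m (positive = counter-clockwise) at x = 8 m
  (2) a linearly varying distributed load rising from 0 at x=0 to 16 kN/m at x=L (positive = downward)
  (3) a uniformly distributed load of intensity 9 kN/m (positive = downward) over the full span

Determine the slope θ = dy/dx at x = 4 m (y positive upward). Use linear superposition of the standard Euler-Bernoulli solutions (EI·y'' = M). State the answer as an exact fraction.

θ(4) = -5421/500000 rad

Load 1 — applied couple M₀=18 kN·m at a=8 m (b=L-a=8):
  θ_1 = (R_Ax²/2 - M_Ax)/EI  [x≤a] with R_A=27/16, M_A=9/2 = ((27/16)·4²/2 - (9/2)·4)/50000 = -9/100000 rad
Load 2 — triangular load w₀=16 kN/m (0→w₀ over full span):
  θ_2 = -w₀(2x(L-x)(L-2x)(x+2L)+x²(L-x)²)/(120LEI) = -16·(2·4·(16-4)·(16-2·4)·(4+2·16)+4²·(16-4)²)/(120·16·50000) = -78/15625 rad
Load 3 — uniform load w=9 kN/m over full span:
  θ_3 = -wx(L-x)(L-2x)/(12EI) = -9·4·(16-4)·(16-2·4)/(12·50000) = -18/3125 rad
Superposition: θ = Σ θ_i = -5421/500000 rad ≈ -0.010842 rad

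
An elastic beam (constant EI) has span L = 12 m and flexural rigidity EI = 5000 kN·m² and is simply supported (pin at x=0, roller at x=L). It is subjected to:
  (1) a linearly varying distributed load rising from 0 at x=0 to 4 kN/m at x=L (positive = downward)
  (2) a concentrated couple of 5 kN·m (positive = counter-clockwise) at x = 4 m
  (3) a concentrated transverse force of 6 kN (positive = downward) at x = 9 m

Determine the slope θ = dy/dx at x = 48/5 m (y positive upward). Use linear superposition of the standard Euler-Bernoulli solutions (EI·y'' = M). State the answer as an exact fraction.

Load 1 — triangular load w₀=4 kN/m (0→w₀ over full span):
  θ_1 = -w₀(7L⁴-30L²x²+15x⁴)/(360LEI) = -4·(7·12⁴-30·12²·(48/5)²+15·(48/5)⁴)/(360·12·5000) = 9084/390625 rad
Load 2 — applied couple M₀=5 kN·m at a=4 m (b=L-a=8):
  θ_2 = (M₀x²/(2L)-M₀(x-a)+C₁)/EI  [x>a] with C₁=M₀(3b²-L²)/(6L)=10/3 = (5·(48/5)²/(2·12)-5·((48/5)-4)+(10/3))/5000 = -41/37500 rad
Load 3 — point force P=6 kN at a=9 m (b=L-a=3):
  θ_3 = -Pa(2L²-6Lx+3x²+a²)/(6LEI)  [x>a] = -6·9·(2·12²-6·12·(48/5)+3·(48/5)²+9²)/(6·12·5000) = 3429/500000 rad
Superposition: θ = Σ θ_i = 1088239/37500000 rad ≈ 0.029020 rad

θ(48/5) = 1088239/37500000 rad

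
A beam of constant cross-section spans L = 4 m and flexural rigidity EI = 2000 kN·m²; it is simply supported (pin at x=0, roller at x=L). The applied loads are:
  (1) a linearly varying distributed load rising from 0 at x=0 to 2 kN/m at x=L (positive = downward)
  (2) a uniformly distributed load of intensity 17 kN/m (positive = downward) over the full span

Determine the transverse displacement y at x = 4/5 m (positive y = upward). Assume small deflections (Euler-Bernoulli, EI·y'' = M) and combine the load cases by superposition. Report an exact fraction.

y(4/5) = -104104/5859375 m

Load 1 — triangular load w₀=2 kN/m (0→w₀ over full span):
  y_1 = -w₀x(7L⁴-10L²x²+3x⁴)/(360LEI) = -2·(4/5)·(7·4⁴-10·4²·(4/5)²+3·(4/5)⁴)/(360·4·2000) = -5504/5859375 m
Load 2 — uniform load w=17 kN/m over full span:
  y_2 = -wx(L³-2Lx²+x³)/(24EI) = -17·(4/5)·(4³-2·4·(4/5)²+(4/5)³)/(24·2000) = -3944/234375 m
Superposition: y = Σ y_i = -104104/5859375 m ≈ -0.017767 m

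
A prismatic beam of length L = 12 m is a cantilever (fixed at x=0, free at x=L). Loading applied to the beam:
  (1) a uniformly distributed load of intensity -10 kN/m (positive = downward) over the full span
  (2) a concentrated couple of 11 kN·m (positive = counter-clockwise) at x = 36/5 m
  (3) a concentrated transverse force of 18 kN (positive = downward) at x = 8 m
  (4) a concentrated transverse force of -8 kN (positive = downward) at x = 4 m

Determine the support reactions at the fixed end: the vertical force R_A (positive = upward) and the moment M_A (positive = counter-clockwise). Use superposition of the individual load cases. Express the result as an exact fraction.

Load 1 — uniform load w=-10 kN/m over full span:
  R_A = wL = (-10)·12 = -120 kN
  M_A = wL²/2 = (-10)·12²/2 = -720 kN·m
Load 2 — applied couple M₀=11 kN·m at a=36/5 m (b=L-a=24/5):
  R_A = 0 kN
  M_A = -M₀ = -11 kN·m
Load 3 — point force P=18 kN at a=8 m (b=L-a=4):
  R_A = P = 18 kN
  M_A = Pa = 18·8 = 144 kN·m
Load 4 — point force P=-8 kN at a=4 m (b=L-a=8):
  R_A = P = (-8) = -8 kN
  M_A = Pa = (-8)·4 = -32 kN·m
Superposition: R_A = -110 kN, M_A = -619 kN·m

R_A = -110 kN, M_A = -619 kN·m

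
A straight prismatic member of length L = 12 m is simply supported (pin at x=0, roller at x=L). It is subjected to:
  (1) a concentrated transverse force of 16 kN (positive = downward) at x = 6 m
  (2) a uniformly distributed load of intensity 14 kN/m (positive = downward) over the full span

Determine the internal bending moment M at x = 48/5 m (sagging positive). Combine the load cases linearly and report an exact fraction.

Load 1 — point force P=16 kN at a=6 m (b=L-a=6):
  M_1 = Pa(L-x)/L  [x>a] = 16·6·(12-(48/5))/12 = 96/5 kN·m
Load 2 — uniform load w=14 kN/m over full span:
  M_2 = wx(L-x)/2 = 14·(48/5)·(12-(48/5))/2 = 4032/25 kN·m
Superposition: M = Σ M_i = 4512/25 kN·m ≈ 180.480000 kN·m

M(48/5) = 4512/25 kN·m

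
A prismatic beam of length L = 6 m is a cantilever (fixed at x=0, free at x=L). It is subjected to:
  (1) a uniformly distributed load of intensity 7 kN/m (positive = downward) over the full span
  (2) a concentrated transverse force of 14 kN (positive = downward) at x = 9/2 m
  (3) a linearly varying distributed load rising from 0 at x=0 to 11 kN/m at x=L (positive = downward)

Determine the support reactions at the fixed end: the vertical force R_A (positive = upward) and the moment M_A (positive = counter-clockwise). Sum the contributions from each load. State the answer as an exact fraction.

Load 1 — uniform load w=7 kN/m over full span:
  R_A = wL = 7·6 = 42 kN
  M_A = wL²/2 = 7·6²/2 = 126 kN·m
Load 2 — point force P=14 kN at a=9/2 m (b=L-a=3/2):
  R_A = P = 14 kN
  M_A = Pa = 14·(9/2) = 63 kN·m
Load 3 — triangular load w₀=11 kN/m (0→w₀ over full span):
  R_A = w₀L/2 = 11·6/2 = 33 kN
  M_A = w₀L²/3 = 11·6²/3 = 132 kN·m
Superposition: R_A = 89 kN, M_A = 321 kN·m

R_A = 89 kN, M_A = 321 kN·m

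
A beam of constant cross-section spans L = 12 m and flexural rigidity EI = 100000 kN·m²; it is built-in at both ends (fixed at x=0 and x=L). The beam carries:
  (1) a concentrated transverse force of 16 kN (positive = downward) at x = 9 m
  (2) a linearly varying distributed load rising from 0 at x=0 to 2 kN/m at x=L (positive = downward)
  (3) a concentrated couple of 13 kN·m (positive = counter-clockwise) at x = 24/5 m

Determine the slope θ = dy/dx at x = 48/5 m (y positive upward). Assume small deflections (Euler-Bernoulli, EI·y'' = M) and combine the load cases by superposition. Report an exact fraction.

θ(48/5) = 687/1953125 rad

Load 1 — point force P=16 kN at a=9 m (b=L-a=3):
  θ_1 = Pa²(L-x)(2bL-(3b+a)(L-x))/(2L³EI)  [x>a] = 16·9²·(12-(48/5))·(2·3·12-(3·3+9)·(12-(48/5)))/(2·12³·100000) = 81/312500 rad
Load 2 — triangular load w₀=2 kN/m (0→w₀ over full span):
  θ_2 = -w₀(2x(L-x)(L-2x)(x+2L)+x²(L-x)²)/(120LEI) = -2·(2·(48/5)·(12-(48/5))·(12-2·(48/5))·((48/5)+2·12)+(48/5)²·(12-(48/5))²)/(120·12·100000) = 288/1953125 rad
Load 3 — applied couple M₀=13 kN·m at a=24/5 m (b=L-a=36/5):
  θ_3 = (R_Ax²/2 - M_Ax - M₀(x-a))/EI  [x>a] with R_A=39/25, M_A=39/25 = ((39/25)·(48/5)²/2 - (39/25)·(48/5) - 13·((48/5)-(24/5)))/100000 = -429/7812500 rad
Superposition: θ = Σ θ_i = 687/1953125 rad ≈ 0.000352 rad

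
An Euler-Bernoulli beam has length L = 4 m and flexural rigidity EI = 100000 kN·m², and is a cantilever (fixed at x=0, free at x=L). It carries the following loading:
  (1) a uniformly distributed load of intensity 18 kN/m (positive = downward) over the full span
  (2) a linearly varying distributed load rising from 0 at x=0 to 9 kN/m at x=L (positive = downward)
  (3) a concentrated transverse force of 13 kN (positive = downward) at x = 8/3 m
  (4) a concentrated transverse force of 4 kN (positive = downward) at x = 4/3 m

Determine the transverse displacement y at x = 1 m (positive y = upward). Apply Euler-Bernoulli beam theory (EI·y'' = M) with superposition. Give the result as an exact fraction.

Load 1 — uniform load w=18 kN/m over full span:
  y_1 = -wx²(x²-4Lx+6L²)/(24EI) = -18·1²·(1²-4·4·1+6·4²)/(24·100000) = -243/400000 m
Load 2 — triangular load w₀=9 kN/m (0→w₀ over full span):
  y_2 = (w₀Lx³/12-w₀L²x²/6-w₀x⁵/(120L))/EI = (9·4·1³/12-9·4²·1²/6-9·1⁵/(120·4))/100000 = -3363/16000000 m
Load 3 — point force P=13 kN at a=8/3 m (b=L-a=4/3):
  y_3 = -Px²(3a-x)/(6EI)  [x≤a] = -13·1²·(3·(8/3)-1)/(6·100000) = -91/600000 m
Load 4 — point force P=4 kN at a=4/3 m (b=L-a=8/3):
  y_4 = -Px²(3a-x)/(6EI)  [x≤a] = -4·1²·(3·(4/3)-1)/(6·100000) = -1/50000 m
Superposition: y = Σ y_i = -47489/48000000 m ≈ -0.000989 m

y(1) = -47489/48000000 m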